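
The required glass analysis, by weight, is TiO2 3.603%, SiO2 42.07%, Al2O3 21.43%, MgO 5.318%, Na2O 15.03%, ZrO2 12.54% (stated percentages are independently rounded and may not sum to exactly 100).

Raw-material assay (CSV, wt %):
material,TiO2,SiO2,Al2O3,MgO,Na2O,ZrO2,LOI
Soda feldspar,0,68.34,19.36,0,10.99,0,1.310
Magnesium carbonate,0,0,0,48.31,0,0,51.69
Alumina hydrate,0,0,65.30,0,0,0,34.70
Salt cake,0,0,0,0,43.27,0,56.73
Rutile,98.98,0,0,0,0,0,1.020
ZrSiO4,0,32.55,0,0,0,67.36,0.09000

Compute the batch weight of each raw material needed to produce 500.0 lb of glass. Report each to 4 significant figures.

Batch per 500.0 lb glass:
  Soda feldspar: 263.5 lb
  Magnesium carbonate: 55.04 lb
  Alumina hydrate: 85.98 lb
  Salt cake: 106.8 lb
  Rutile: 18.20 lb
  ZrSiO4: 93.08 lb
Total batch = 622.6 lb; LOI loss = 122.6 lb; yield = 80.31%

All arithmetic carries exact precision from start to finish — intermediates are rounded to 4 significant figures as shown; every reported result sees exactly one rounding. All derived quantities, including glass mass, totals, the yield, ignition loss, six oxide percentages, are rebuilt starting from the weights per 500.0 lb of glass in full precision as they appear in the question or the answer.
Per-oxide target masses for 500.0 lb glass:
  TiO2: 3.603% × 500.0 = 18.02 lb
  SiO2: 42.07% × 500.0 = 210.4 lb
  Al2O3: 21.43% × 500.0 = 107.2 lb
  MgO: 5.318% × 500.0 = 26.59 lb
  Na2O: 15.03% × 500.0 = 75.15 lb
  ZrO2: 12.54% × 500.0 = 62.70 lb
Sums-versus-targets review using the reported weights, under the basis named above (oxide sums agree with the targets within answer rounding):
  TiO2: 18.20·0.9898 = 18.01 lb (target 18.02 lb)
  SiO2: 263.5·0.6834 + 93.08·0.3255 = 210.4 lb (target 210.4 lb)
  Al2O3: 263.5·0.1936 + 85.98·0.6530 = 107.2 lb (target 107.2 lb)
  MgO: 55.04·0.4831 = 26.59 lb (target 26.59 lb)
  Na2O: 263.5·0.1099 + 106.8·0.4327 = 75.17 lb (target 75.15 lb)
  ZrO2: 93.08·0.6736 = 62.70 lb (target 62.70 lb)
Consistency of the glass mass: batch total minus LOI = 500.0 lb (per-oxide target masses sum to 500.0 lb; stated basis 500.0 lb — differing by rounding only).
Adding the batch up: Σ batch = 622.6 lb; LOI loss = Σ batch·LOI = 122.6 lb; yield: glass divided by total = 80.31%.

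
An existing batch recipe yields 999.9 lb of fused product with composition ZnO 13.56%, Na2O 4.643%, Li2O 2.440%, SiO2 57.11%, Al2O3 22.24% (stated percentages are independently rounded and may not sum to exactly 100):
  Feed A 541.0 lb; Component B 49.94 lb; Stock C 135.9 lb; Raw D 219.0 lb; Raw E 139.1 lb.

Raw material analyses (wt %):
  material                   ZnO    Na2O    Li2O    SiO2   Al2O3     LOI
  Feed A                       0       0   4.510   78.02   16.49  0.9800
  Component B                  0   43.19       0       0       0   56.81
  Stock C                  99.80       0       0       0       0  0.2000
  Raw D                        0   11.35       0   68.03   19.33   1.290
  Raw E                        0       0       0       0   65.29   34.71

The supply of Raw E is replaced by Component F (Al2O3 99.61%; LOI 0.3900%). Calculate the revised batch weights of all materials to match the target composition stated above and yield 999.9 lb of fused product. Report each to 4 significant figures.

Revised batch per 999.9 lb fused product:
  Feed A: 541.0 lb
  Component B: 49.94 lb
  Stock C: 135.9 lb
  Raw D: 219.0 lb
  Component F: 91.20 lb
Total batch = 1037 lb; LOI loss = 37.13 lb

Values along the way are printed rounded off to 4 significant figures within the worked lines — the whole derivation holds exact precision from first step to last. A single rounding produces each reported figure; the derived quantities, which include the yield, the totals, net glass mass, ignition loss, the five compositions, are computed at full precision, precisely as stated by the question or the answer, using the weight values at 999.9 lb of glass.
The oxide mass targets at 999.9 lb fused product:
  ZnO: 13.56% × 999.9 = 135.6 lb
  Na2O: 4.643% × 999.9 = 46.43 lb
  Li2O: 2.440% × 999.9 = 24.40 lb
  SiO2: 57.11% × 999.9 = 571.0 lb
  Al2O3: 22.24% × 999.9 = 222.4 lb
Verifying the oxide balance from the weights as reported, under the basis named above (every target is met by its sum once rounding is allowed for):
  ZnO: 135.9·0.9980 = 135.6 lb (target 135.6 lb)
  Na2O: 49.94·0.4319 + 219.0·0.1135 = 46.43 lb (target 46.43 lb)
  Li2O: 541.0·0.04510 = 24.40 lb (target 24.40 lb)
  SiO2: 541.0·0.7802 + 219.0·0.6803 = 571.1 lb (target 571.0 lb)
  Al2O3: 541.0·0.1649 + 219.0·0.1933 + 91.20·0.9961 = 222.4 lb (target 222.4 lb)
The glass-mass cross-check: batch total minus LOI = 999.9 lb (per-oxide target masses sum to 999.8 lb; with the basis standing at 999.9 lb — differing by rounding only).
Total batch = Σ batch = 1037 lb; Σ batch·LOI gives LOI loss = 37.13 lb; the yield ratio, glass ÷ batch: 96.42%.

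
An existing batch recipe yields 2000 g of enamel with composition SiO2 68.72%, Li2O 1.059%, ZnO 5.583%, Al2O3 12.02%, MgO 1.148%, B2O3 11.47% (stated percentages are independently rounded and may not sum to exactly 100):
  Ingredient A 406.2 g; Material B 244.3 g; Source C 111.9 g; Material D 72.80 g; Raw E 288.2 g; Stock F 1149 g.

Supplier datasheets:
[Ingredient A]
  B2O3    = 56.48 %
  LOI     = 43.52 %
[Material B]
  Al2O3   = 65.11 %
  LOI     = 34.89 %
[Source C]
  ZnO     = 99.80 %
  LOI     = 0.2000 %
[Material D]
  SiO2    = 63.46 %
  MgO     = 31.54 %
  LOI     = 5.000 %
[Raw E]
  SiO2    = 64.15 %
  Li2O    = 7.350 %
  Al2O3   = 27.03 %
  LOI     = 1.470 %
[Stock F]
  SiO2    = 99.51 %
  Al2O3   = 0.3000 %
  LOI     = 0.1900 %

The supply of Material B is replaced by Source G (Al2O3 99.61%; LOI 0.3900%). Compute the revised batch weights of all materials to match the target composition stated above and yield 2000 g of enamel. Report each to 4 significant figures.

Revised batch per 2000 g enamel:
  Ingredient A: 406.2 g
  Source G: 159.7 g
  Source C: 111.9 g
  Material D: 72.80 g
  Raw E: 288.2 g
  Stock F: 1149 g
Total batch = 2188 g; LOI loss = 187.7 g

Mid-chain values are printed (rounded to 4 significant figures) across the worked steps; each numeric step keeps exact precision through the solve; a single rounding yields each reported number; all derived quantities, including ignition loss, the yield, six oxide percentages, the totals, glass mass, are computed using the weight values on 2000 g of glass in exact precision precisely as stated by the problem or answer text.
Target oxide masses per 2000 g enamel:
  SiO2: 68.72% × 2000 = 1374 g
  Li2O: 1.059% × 2000 = 21.18 g
  ZnO: 5.583% × 2000 = 111.7 g
  Al2O3: 12.02% × 2000 = 240.4 g
  MgO: 1.148% × 2000 = 22.96 g
  B2O3: 11.47% × 2000 = 229.4 g
Sums-versus-targets review working from each reported weight, versus the basis set out (oxide sums agree with the targets up to rounding of the answer):
  SiO2: 72.80·0.6346 + 288.2·0.6415 + 1149·0.9951 = 1374 g (target 1374 g)
  Li2O: 288.2·0.07350 = 21.18 g (target 21.18 g)
  ZnO: 111.9·0.9980 = 111.7 g (target 111.7 g)
  Al2O3: 159.7·0.9961 + 288.2·0.2703 + 1149·0.003000 = 240.4 g (target 240.4 g)
  MgO: 72.80·0.3154 = 22.96 g (target 22.96 g)
  B2O3: 406.2·0.5648 = 229.4 g (target 229.4 g)
Mass balance on the glass: net batch after ignition = 2000 g (summing oxide targets gives 2000 g; the stated basis being 2000 g — gaps are rounding artifacts).
Whole-batch sum: Σ batch = 2188 g; LOI loss = Σ batch·LOI = 187.7 g; yield = glass ÷ total batch = 91.42%.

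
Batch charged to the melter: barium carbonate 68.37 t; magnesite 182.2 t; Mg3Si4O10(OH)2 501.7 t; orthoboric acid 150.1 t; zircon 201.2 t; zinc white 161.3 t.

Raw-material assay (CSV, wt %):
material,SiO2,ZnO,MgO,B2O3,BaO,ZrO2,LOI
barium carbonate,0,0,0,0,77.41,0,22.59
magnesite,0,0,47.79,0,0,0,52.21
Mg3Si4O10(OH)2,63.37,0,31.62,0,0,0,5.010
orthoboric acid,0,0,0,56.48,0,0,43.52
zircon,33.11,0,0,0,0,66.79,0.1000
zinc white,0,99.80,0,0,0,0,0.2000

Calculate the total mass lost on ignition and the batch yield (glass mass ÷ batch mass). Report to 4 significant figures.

All internal work carries exact precision throughout. The intermediate values are printed, rounded to four significant figures, as written. Every reported number is rounded once only — derived quantities (net glass mass, totals, ignition loss, the yield, six oxide percentages) are re-derived starting from the weights for 1063 t of glass at exact precision as they appear in either problem or answer.
Per-material ignition loss:
  barium carbonate: 68.37 × 0.2259 = 15.44 t
  magnesite: 182.2 × 0.5221 = 95.13 t
  Mg3Si4O10(OH)2: 501.7 × 0.05010 = 25.14 t
  orthoboric acid: 150.1 × 0.4352 = 65.32 t
  zircon: 201.2 × 0.001000 = 0.2012 t
  zinc white: 161.3 × 0.002000 = 0.3226 t
Total LOI = 201.6 t
Glass = batch − LOI = 1265 − 201.6 = 1063 t

LOI loss = 201.6 t; glass = 1063 t; yield = 84.07%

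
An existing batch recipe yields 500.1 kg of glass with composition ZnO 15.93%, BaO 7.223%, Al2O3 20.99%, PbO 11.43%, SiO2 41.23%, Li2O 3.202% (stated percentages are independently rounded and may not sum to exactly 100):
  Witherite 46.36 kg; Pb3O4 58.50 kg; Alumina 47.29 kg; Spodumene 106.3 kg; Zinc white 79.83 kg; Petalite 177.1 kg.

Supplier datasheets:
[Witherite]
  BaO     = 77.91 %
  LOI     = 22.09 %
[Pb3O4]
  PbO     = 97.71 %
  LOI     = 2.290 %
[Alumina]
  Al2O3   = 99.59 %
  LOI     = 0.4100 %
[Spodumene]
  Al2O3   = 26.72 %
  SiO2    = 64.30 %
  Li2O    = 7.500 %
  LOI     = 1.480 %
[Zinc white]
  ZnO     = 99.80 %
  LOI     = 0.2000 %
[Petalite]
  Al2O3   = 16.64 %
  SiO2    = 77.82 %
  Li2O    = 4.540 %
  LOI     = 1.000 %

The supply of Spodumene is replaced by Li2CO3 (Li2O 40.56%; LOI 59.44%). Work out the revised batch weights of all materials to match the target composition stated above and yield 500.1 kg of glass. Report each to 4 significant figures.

All arithmetic keeps exact precision throughout. In-progress results are shown, rounded to four significant digits, in the printout — every reported result sees exactly one rounding; the derived quantities (LOI, the six compositions, glass mass, the totals, the yield) are recomputed from the weighed amounts at 500.1 kg of glass in full precision, exactly as printed in question or answer.
The oxide mass targets at 500.1 kg glass:
  ZnO: 15.93% × 500.1 = 79.67 kg
  BaO: 7.223% × 500.1 = 36.12 kg
  Al2O3: 20.99% × 500.1 = 105.0 kg
  PbO: 11.43% × 500.1 = 57.16 kg
  SiO2: 41.23% × 500.1 = 206.2 kg
  Li2O: 3.202% × 500.1 = 16.01 kg
Mass-balance tally per oxide working from each reported weight, for the quoted basis mass (sums match the target masses given rounding of the digits):
  ZnO: 79.83·0.9980 = 79.67 kg (target 79.67 kg)
  BaO: 46.36·0.7791 = 36.12 kg (target 36.12 kg)
  Al2O3: 61.13·0.9959 + 265.0·0.1664 = 105.0 kg (target 105.0 kg)
  PbO: 58.50·0.9771 = 57.16 kg (target 57.16 kg)
  SiO2: 265.0·0.7782 = 206.2 kg (target 206.2 kg)
  Li2O: 9.823·0.4056 + 265.0·0.04540 = 16.02 kg (target 16.01 kg)
The glass-mass cross-check: net batch after ignition = 500.2 kg (the targets, summed, come to 500.1 kg; basis as stated: 500.1 kg — rounding explains the deltas).
Batch grand total — Σ batch = 520.6 kg; ignition loss, Σ(batch × LOI) = 20.48 kg; the yield ratio, glass ÷ batch: 96.07%.

Revised batch per 500.1 kg glass:
  Witherite: 46.36 kg
  Pb3O4: 58.50 kg
  Alumina: 61.13 kg
  Li2CO3: 9.823 kg
  Zinc white: 79.83 kg
  Petalite: 265.0 kg
Total batch = 520.6 kg; LOI loss = 20.48 kg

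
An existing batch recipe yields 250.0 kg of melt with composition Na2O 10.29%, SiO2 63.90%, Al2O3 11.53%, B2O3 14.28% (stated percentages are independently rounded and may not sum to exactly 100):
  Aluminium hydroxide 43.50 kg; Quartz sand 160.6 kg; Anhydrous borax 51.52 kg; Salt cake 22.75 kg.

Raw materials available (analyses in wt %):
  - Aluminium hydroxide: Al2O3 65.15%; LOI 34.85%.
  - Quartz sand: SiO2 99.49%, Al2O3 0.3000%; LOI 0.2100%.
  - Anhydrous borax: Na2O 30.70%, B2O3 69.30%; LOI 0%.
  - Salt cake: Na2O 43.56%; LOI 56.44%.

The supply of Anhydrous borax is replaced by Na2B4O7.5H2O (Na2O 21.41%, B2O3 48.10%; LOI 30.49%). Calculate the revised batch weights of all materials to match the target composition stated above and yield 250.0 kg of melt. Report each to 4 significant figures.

Every computation holds full float precision in all steps. The intermediate values are printed, rounded to 4 significant figures, within the worked lines. Exactly one rounding goes into every reported value. All derived quantities, which include net glass mass, ignition loss, the four compositions, the yield, the totals, are recomputed at full float precision, as given in the question or the answer, from the batch weights for 250.0 kg of glass.
Target oxide masses per 250.0 kg melt:
  Na2O: 10.29% × 250.0 = 25.72 kg
  SiO2: 63.90% × 250.0 = 159.8 kg
  Al2O3: 11.53% × 250.0 = 28.82 kg
  B2O3: 14.28% × 250.0 = 35.70 kg
Balance tally, oxide-wise, applying the batch weights above, relative to the basis at hand (every target is met by its sum inside rounding margins):
  Na2O: 74.22·0.2141 + 22.58·0.4356 = 25.73 kg (target 25.72 kg)
  SiO2: 160.6·0.9949 = 159.8 kg (target 159.8 kg)
  Al2O3: 43.50·0.6515 + 160.6·0.003000 = 28.82 kg (target 28.82 kg)
  B2O3: 74.22·0.4810 = 35.70 kg (target 35.70 kg)
The glass-mass cross-check: net batch after ignition = 250.0 kg (the targets, summed, come to 250.0 kg; with the basis standing at 250.0 kg — differing by rounding only).
Adding the batch up: Σ batch = 300.9 kg; ignition loss, Σ(batch × LOI) = 50.87 kg; as yield: glass ÷ batch → 83.09%.

Revised batch per 250.0 kg melt:
  Aluminium hydroxide: 43.50 kg
  Quartz sand: 160.6 kg
  Na2B4O7.5H2O: 74.22 kg
  Salt cake: 22.58 kg
Total batch = 300.9 kg; LOI loss = 50.87 kg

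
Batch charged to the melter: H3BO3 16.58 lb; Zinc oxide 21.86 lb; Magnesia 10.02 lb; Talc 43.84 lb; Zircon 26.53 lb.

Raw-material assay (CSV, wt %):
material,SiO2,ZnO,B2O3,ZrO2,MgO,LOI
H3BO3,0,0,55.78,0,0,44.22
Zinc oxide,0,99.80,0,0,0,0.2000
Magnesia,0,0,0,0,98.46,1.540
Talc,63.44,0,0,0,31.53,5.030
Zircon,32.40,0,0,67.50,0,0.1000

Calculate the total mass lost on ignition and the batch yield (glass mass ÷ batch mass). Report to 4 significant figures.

Working values are displayed (rounded to four significant digits) at each printed step — each numeric step keeps full precision at all times — exactly one rounding goes into each reported value. All derived quantities (the yield, the totals, glass mass, ignition loss, the five compositions) are re-derived starting from the weights on 109.1 lb of glass in exact precision, precisely as stated by problem or answer.
LOI of each material in turn:
  H3BO3: 16.58 × 0.4422 = 7.332 lb
  Zinc oxide: 21.86 × 0.002000 = 0.04372 lb
  Magnesia: 10.02 × 0.01540 = 0.1543 lb
  Talc: 43.84 × 0.05030 = 2.205 lb
  Zircon: 26.53 × 0.001000 = 0.02653 lb
Total LOI = 9.761 lb
Glass = batch − LOI = 118.8 − 9.761 = 109.1 lb

LOI loss = 9.761 lb; glass = 109.1 lb; yield = 91.79%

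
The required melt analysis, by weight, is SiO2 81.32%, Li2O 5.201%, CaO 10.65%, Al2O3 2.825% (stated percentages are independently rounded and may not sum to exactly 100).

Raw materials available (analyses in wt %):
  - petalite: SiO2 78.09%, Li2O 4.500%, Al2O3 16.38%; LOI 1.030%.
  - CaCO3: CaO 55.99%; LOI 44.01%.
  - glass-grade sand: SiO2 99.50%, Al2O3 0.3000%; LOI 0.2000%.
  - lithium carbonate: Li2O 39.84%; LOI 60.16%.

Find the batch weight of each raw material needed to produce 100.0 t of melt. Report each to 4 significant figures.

Batch per 100.0 t melt:
  petalite: 15.98 t
  CaCO3: 19.02 t
  glass-grade sand: 69.19 t
  lithium carbonate: 11.25 t
Total batch = 115.4 t; LOI loss = 15.44 t; yield = 86.62%

In-progress results are shown rounded to 4 significant figures when written out. Every computation carries full precision at every stage — each reported number receives exactly one rounding — all derived quantities are computed from the weighed amounts at 100.0 t of glass in full float precision (the four compositions, totals, yield, LOI, net glass mass) exactly as printed in either problem or answer.
Per-oxide target masses for 100.0 t melt:
  SiO2: 81.32% × 100.0 = 81.32 t
  Li2O: 5.201% × 100.0 = 5.201 t
  CaO: 10.65% × 100.0 = 10.65 t
  Al2O3: 2.825% × 100.0 = 2.825 t
Mass-balance tally per oxide from the weights as reported, for the quoted basis mass (summed amounts equal target values exact up to rounding of places):
  SiO2: 15.98·0.7809 + 69.19·0.9950 = 81.32 t (target 81.32 t)
  Li2O: 15.98·0.04500 + 11.25·0.3984 = 5.201 t (target 5.201 t)
  CaO: 19.02·0.5599 = 10.65 t (target 10.65 t)
  Al2O3: 15.98·0.1638 + 69.19·0.003000 = 2.825 t (target 2.825 t)
The glass-mass cross-check: total charge less LOI = 100.0 t (summing oxide targets gives 100.0 t; against the stated basis, 100.0 t — a pure rounding effect).
Whole-batch sum: Σ batch = 115.4 t; Σ batch·LOI gives LOI loss = 15.44 t; the yield ratio, glass ÷ batch: 86.62%.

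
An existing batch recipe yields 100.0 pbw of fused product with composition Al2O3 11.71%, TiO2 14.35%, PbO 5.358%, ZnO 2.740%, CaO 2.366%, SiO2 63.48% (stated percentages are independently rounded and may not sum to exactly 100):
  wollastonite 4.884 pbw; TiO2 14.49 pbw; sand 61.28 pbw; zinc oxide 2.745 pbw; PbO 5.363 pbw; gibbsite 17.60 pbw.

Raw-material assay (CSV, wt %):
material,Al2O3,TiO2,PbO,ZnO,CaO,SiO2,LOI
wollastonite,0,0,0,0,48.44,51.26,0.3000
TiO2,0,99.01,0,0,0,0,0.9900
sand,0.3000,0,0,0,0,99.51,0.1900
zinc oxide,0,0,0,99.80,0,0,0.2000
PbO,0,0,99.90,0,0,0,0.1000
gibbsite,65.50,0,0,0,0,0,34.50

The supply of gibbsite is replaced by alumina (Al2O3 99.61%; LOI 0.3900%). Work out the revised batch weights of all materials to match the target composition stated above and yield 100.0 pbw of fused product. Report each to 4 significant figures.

Revised batch per 100.0 pbw fused product:
  wollastonite: 4.884 pbw
  TiO2: 14.49 pbw
  sand: 61.28 pbw
  zinc oxide: 2.745 pbw
  PbO: 5.363 pbw
  alumina: 11.57 pbw
Total batch = 100.3 pbw; LOI loss = 0.3305 pbw

Every computation holds exact precision at every stage. The intermediate values appear, rounded to four significant figures, when written out. Each reported value is rounded exactly once — derived quantities, which include the yield, net glass mass, ignition loss, the six compositions, the totals, are re-derived in full float precision, exactly as printed in the problem or answer text, using the weight values for 100.0 pbw of glass.
Target oxide masses per 100.0 pbw fused product:
  Al2O3: 11.71% × 100.0 = 11.71 pbw
  TiO2: 14.35% × 100.0 = 14.35 pbw
  PbO: 5.358% × 100.0 = 5.358 pbw
  ZnO: 2.740% × 100.0 = 2.740 pbw
  CaO: 2.366% × 100.0 = 2.366 pbw
  SiO2: 63.48% × 100.0 = 63.48 pbw
A balance pass over the oxides, using the reported weights, against the basis in use (every target is met by its sum modulo rounding of the values):
  Al2O3: 61.28·0.003000 + 11.57·0.9961 = 11.71 pbw (target 11.71 pbw)
  TiO2: 14.49·0.9901 = 14.35 pbw (target 14.35 pbw)
  PbO: 5.363·0.9990 = 5.358 pbw (target 5.358 pbw)
  ZnO: 2.745·0.9980 = 2.740 pbw (target 2.740 pbw)
  CaO: 4.884·0.4844 = 2.366 pbw (target 2.366 pbw)
  SiO2: 4.884·0.5126 + 61.28·0.9951 = 63.48 pbw (target 63.48 pbw)
Glass-mass sanity pass: Σ batch − LOI loss = 100.0 pbw (per-oxide target masses sum to 100.0 pbw; the stated basis being 100.0 pbw — deltas are rounding alone).
Batch grand total — Σ batch = 100.3 pbw; LOI removed, Σ of batch·LOI: 0.3305 pbw; glass ÷ batch gives a yield of 99.67%.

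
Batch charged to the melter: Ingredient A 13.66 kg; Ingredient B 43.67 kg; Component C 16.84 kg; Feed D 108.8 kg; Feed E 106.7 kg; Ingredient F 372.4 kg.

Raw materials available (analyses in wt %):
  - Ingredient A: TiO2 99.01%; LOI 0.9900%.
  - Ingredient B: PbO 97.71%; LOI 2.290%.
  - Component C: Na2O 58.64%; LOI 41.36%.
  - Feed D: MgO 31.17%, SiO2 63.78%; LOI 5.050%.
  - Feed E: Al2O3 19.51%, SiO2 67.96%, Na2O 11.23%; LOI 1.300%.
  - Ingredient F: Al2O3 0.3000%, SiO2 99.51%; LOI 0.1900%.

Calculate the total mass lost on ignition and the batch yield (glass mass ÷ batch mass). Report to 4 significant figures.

LOI loss = 15.69 kg; glass = 646.4 kg; yield = 97.63%

Every computation runs at full precision at each step — working values are shown, rounded to 4 significant digits, when written out. Each reported number sees exactly one rounding. The derived quantities (the yield, ignition loss, glass mass, the six compositions, totals) are carried in exact precision using the weight values on 646.4 kg of glass, exactly as shown in either problem or answer.
Material-by-material LOI:
  Ingredient A: 13.66 × 0.009900 = 0.1352 kg
  Ingredient B: 43.67 × 0.02290 = 1.000 kg
  Component C: 16.84 × 0.4136 = 6.965 kg
  Feed D: 108.8 × 0.05050 = 5.494 kg
  Feed E: 106.7 × 0.01300 = 1.387 kg
  Ingredient F: 372.4 × 0.001900 = 0.7076 kg
Total LOI = 15.69 kg
Glass = batch − LOI = 662.1 − 15.69 = 646.4 kg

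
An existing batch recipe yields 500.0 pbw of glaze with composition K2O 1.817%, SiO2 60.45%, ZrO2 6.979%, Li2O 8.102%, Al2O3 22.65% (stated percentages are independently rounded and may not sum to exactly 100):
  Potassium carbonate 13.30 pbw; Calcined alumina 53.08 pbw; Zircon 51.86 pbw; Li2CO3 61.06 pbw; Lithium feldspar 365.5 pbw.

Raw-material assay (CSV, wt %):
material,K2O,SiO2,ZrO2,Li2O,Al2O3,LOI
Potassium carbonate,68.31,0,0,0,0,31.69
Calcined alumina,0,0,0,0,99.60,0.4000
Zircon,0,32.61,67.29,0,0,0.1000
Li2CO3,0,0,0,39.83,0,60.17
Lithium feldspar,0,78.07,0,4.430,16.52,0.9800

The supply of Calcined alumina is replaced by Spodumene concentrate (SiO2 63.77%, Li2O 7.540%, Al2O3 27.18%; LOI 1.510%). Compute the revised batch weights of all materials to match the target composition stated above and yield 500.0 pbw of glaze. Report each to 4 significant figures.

The working math holds exact precision throughout. In-progress results are rounded off to 4 significant figures as shown — each reported figure is rounded exactly once. The derived quantities (net glass mass, LOI, yield, the totals, five oxide percentages) are recomputed using the weight values at 500.0 pbw of glass in exact precision as they appear in question or answer.
Target oxide masses per 500.0 pbw glaze:
  K2O: 1.817% × 500.0 = 9.085 pbw
  SiO2: 60.45% × 500.0 = 302.2 pbw
  ZrO2: 6.979% × 500.0 = 34.90 pbw
  Li2O: 8.102% × 500.0 = 40.51 pbw
  Al2O3: 22.65% × 500.0 = 113.2 pbw
Mass-balance tally per oxide working from each reported weight, at the basis given (oxide sums agree with the targets up to rounding of the answer):
  K2O: 13.30·0.6831 = 9.085 pbw (target 9.085 pbw)
  SiO2: 386.3·0.6377 + 51.86·0.3261 + 49.94·0.7807 = 302.2 pbw (target 302.2 pbw)
  ZrO2: 51.86·0.6729 = 34.90 pbw (target 34.90 pbw)
  Li2O: 386.3·0.07540 + 23.02·0.3983 + 49.94·0.04430 = 40.51 pbw (target 40.51 pbw)
  Al2O3: 386.3·0.2718 + 49.94·0.1652 = 113.2 pbw (target 113.2 pbw)
Glass-mass closure: batch Σ − ignition loss = 500.0 pbw (the targets, summed, come to 500.0 pbw; versus the stated basis of 500.0 pbw — gaps are rounding artifacts).
Adding the batch up: Σ batch = 524.4 pbw; ignition loss, Σ(batch × LOI) = 24.44 pbw; as yield: glass ÷ batch → 95.34%.

Revised batch per 500.0 pbw glaze:
  Potassium carbonate: 13.30 pbw
  Spodumene concentrate: 386.3 pbw
  Zircon: 51.86 pbw
  Li2CO3: 23.02 pbw
  Lithium feldspar: 49.94 pbw
Total batch = 524.4 pbw; LOI loss = 24.44 pbw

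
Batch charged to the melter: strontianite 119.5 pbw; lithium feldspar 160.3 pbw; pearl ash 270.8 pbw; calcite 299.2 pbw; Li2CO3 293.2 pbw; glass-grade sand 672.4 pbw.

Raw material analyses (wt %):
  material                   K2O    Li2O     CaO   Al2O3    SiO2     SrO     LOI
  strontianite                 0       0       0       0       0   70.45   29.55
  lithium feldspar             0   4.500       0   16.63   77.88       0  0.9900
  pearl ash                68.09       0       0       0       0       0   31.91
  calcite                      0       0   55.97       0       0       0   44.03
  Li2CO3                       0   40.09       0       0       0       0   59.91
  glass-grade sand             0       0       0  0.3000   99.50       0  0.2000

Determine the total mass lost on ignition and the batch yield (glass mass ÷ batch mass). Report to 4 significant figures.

In-progress results are shown rounded to 4 significant digits — all arithmetic runs at exact precision from first step to last — every reported number is rounded only once. Derived quantities are re-derived in full precision (LOI, the six compositions, glass mass, the totals, the yield) from the weighed amounts for 1383 pbw of glass, exactly as shown in the problem or the answer.
Material-by-material LOI:
  strontianite: 119.5 × 0.2955 = 35.31 pbw
  lithium feldspar: 160.3 × 0.009900 = 1.587 pbw
  pearl ash: 270.8 × 0.3191 = 86.41 pbw
  calcite: 299.2 × 0.4403 = 131.7 pbw
  Li2CO3: 293.2 × 0.5991 = 175.7 pbw
  glass-grade sand: 672.4 × 0.002000 = 1.345 pbw
Total LOI = 432.1 pbw
Glass = batch − LOI = 1815 − 432.1 = 1383 pbw

LOI loss = 432.1 pbw; glass = 1383 pbw; yield = 76.20%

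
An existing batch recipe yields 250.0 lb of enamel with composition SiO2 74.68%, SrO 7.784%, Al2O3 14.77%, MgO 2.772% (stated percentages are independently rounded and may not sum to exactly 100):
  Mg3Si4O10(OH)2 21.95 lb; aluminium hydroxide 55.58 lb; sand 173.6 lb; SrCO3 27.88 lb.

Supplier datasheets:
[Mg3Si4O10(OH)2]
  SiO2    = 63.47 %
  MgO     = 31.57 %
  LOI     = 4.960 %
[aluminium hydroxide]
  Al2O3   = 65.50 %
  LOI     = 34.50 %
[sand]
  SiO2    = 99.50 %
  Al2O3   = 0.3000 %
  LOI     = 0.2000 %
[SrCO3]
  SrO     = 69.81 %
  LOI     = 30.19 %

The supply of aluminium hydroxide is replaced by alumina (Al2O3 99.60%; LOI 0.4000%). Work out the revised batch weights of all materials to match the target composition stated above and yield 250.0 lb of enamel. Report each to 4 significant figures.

Revised batch per 250.0 lb enamel:
  Mg3Si4O10(OH)2: 21.95 lb
  alumina: 36.55 lb
  sand: 173.6 lb
  SrCO3: 27.88 lb
Total batch = 260.0 lb; LOI loss = 9.999 lb

All internal work maintains full precision in every operation — values along the way are displayed rounded to four significant digits in the working; each reported figure takes a single rounding; derived quantities are re-derived starting from the weights for 250.0 lb of glass at full float precision (the yield, LOI, four oxide percentages, the totals, net glass mass) as written in the problem or the answer.
Per-oxide target masses for 250.0 lb enamel:
  SiO2: 74.68% × 250.0 = 186.7 lb
  SrO: 7.784% × 250.0 = 19.46 lb
  Al2O3: 14.77% × 250.0 = 36.92 lb
  MgO: 2.772% × 250.0 = 6.930 lb
Verifying the oxide balance per the reported batch figures, for the quoted basis mass (sums match the target masses exact up to rounding of places):
  SiO2: 21.95·0.6347 + 173.6·0.9950 = 186.7 lb (target 186.7 lb)
  SrO: 27.88·0.6981 = 19.46 lb (target 19.46 lb)
  Al2O3: 36.55·0.9960 + 173.6·0.003000 = 36.92 lb (target 36.92 lb)
  MgO: 21.95·0.3157 = 6.930 lb (target 6.930 lb)
Mass balance on the glass: batch Σ − ignition loss = 250.0 lb (per-oxide target masses sum to 250.0 lb; versus the stated basis of 250.0 lb — a pure rounding effect).
Summing the batch: Σ batch = 260.0 lb; Σ batch·LOI gives LOI loss = 9.999 lb; yield = glass ÷ total batch = 96.15%.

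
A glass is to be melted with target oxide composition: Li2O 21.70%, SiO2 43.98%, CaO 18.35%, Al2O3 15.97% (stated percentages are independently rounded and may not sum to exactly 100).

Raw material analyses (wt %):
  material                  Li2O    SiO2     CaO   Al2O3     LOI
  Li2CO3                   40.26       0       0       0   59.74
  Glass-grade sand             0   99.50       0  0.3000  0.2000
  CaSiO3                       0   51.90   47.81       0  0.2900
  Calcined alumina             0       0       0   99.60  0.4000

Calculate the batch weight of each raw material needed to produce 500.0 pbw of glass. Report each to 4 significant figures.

All internal work runs at full precision at all times — values along the way are displayed, rounded to 4 significant figures, between the steps. Every reported number is rounded a single time. The derived quantities, including LOI, four oxide percentages, glass mass, the yield, the totals, are computed starting from the weights on 500.0 pbw of glass at full precision, as set out in either problem or answer.
The oxide mass targets at 500.0 pbw glass:
  Li2O: 21.70% × 500.0 = 108.5 pbw
  SiO2: 43.98% × 500.0 = 219.9 pbw
  CaO: 18.35% × 500.0 = 91.75 pbw
  Al2O3: 15.97% × 500.0 = 79.85 pbw
Balance tally, oxide-wise, per the reported batch figures, on the stated basis (sum by sum, the targets are met given rounding of the digits):
  Li2O: 269.5·0.4026 = 108.5 pbw (target 108.5 pbw)
  SiO2: 120.9·0.9950 + 191.9·0.5190 = 219.9 pbw (target 219.9 pbw)
  CaO: 191.9·0.4781 = 91.75 pbw (target 91.75 pbw)
  Al2O3: 120.9·0.003000 + 79.81·0.9960 = 79.85 pbw (target 79.85 pbw)
Glass-mass bookkeeping: batch total minus LOI = 500.0 pbw (summing oxide targets gives 500.0 pbw; the stated basis being 500.0 pbw — rounding explains the deltas).
Whole-batch sum: Σ batch = 662.1 pbw; loss to ignition Σ batch·LOI = 162.1 pbw; the yield ratio, glass ÷ batch: 75.52%.

Batch per 500.0 pbw glass:
  Li2CO3: 269.5 pbw
  Glass-grade sand: 120.9 pbw
  CaSiO3: 191.9 pbw
  Calcined alumina: 79.81 pbw
Total batch = 662.1 pbw; LOI loss = 162.1 pbw; yield = 75.52%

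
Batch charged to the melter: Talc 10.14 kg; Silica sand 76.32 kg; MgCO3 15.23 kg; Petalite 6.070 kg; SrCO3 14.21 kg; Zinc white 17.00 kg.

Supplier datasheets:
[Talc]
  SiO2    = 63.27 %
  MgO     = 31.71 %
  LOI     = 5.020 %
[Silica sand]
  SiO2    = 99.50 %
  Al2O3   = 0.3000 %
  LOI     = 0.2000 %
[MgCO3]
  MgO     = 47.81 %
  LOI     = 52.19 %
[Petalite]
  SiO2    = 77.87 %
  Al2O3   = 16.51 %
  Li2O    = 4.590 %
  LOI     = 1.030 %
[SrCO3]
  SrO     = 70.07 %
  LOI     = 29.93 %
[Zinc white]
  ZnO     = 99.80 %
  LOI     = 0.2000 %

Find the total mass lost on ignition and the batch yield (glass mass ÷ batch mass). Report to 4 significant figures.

LOI loss = 12.96 kg; glass = 126.0 kg; yield = 90.67%

The working math carries full float precision throughout — values along the way are displayed (rounded to 4 significant digits) as written; every reported value is rounded just once. The derived quantities (ignition loss, the yield, the six compositions, glass mass, the totals) are carried starting from the weights at 126.0 kg of glass at exact precision as given in the question or the answer.
LOI of each material in turn:
  Talc: 10.14 × 0.05020 = 0.5090 kg
  Silica sand: 76.32 × 0.002000 = 0.1526 kg
  MgCO3: 15.23 × 0.5219 = 7.949 kg
  Petalite: 6.070 × 0.01030 = 0.06252 kg
  SrCO3: 14.21 × 0.2993 = 4.253 kg
  Zinc white: 17.00 × 0.002000 = 0.03400 kg
Total LOI = 12.96 kg
Glass = batch − LOI = 139.0 − 12.96 = 126.0 kg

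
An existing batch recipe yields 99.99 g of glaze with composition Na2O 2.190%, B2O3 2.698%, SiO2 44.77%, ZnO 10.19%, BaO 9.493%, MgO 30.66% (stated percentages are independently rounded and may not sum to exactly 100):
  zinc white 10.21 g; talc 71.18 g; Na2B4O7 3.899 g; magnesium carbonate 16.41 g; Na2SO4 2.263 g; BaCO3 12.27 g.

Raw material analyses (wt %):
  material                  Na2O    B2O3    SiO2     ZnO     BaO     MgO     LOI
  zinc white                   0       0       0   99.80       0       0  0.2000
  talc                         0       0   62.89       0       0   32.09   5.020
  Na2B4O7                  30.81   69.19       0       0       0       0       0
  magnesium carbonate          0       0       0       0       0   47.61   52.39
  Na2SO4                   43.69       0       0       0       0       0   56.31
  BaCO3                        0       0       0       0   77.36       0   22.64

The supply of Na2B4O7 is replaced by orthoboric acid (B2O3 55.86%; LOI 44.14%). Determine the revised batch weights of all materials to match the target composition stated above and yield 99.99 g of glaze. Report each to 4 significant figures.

Revised batch per 99.99 g glaze:
  zinc white: 10.21 g
  talc: 71.18 g
  orthoboric acid: 4.829 g
  magnesium carbonate: 16.41 g
  Na2SO4: 5.012 g
  BaCO3: 12.27 g
Total batch = 119.9 g; LOI loss = 19.92 g

The intermediate values are printed, rounded to 4 significant digits, as written — the whole derivation maintains full precision throughout; every reported result is rounded just once. The derived quantities are carried from the batch weights per 99.99 g of glass in exact precision (LOI, the six compositions, the yield, net glass mass, totals), precisely as stated by the problem or the answer.
Target oxide masses per 99.99 g glaze:
  Na2O: 2.190% × 99.99 = 2.190 g
  B2O3: 2.698% × 99.99 = 2.698 g
  SiO2: 44.77% × 99.99 = 44.77 g
  ZnO: 10.19% × 99.99 = 10.19 g
  BaO: 9.493% × 99.99 = 9.492 g
  MgO: 30.66% × 99.99 = 30.66 g
Sums-versus-targets review working from each reported weight, at the basis given (sums match the target masses once rounding is allowed for):
  Na2O: 5.012·0.4369 = 2.190 g (target 2.190 g)
  B2O3: 4.829·0.5586 = 2.697 g (target 2.698 g)
  SiO2: 71.18·0.6289 = 44.77 g (target 44.77 g)
  ZnO: 10.21·0.9980 = 10.19 g (target 10.19 g)
  BaO: 12.27·0.7736 = 9.492 g (target 9.492 g)
  MgO: 71.18·0.3209 + 16.41·0.4761 = 30.65 g (target 30.66 g)
Glass-mass sanity pass: batch Σ − ignition loss = 99.99 g (targets for the oxides total 99.99 g; with the basis standing at 99.99 g — deltas are rounding alone).
Batch grand total — Σ batch = 119.9 g; ignition loss, Σ(batch × LOI) = 19.92 g; yield = glass ÷ total batch = 83.39%.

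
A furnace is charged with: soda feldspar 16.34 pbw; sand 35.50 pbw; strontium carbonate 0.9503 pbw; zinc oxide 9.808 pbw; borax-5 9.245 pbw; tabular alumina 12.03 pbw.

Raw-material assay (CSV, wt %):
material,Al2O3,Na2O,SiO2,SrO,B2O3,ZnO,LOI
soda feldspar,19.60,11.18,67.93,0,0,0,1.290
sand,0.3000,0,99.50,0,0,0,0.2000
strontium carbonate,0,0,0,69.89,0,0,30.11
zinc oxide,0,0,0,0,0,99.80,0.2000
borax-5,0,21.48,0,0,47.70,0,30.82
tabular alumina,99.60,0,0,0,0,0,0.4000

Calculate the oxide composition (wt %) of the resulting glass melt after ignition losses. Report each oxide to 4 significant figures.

Values along the way are shown rounded off to 4 significant digits on the page. Full precision is carried throughout; a single rounding finalizes every reported value; derived quantities, which include the yield, six oxide percentages, net glass mass, the totals, ignition loss, are re-derived at full float precision, as quoted within either problem or answer, using the weight values for 80.39 pbw of glass.
Oxide masses out of the charge:
  Al2O3: 16.34·0.1960 + 35.50·0.003000 + 12.03·0.9960 = 15.29 pbw
  Na2O: 16.34·0.1118 + 9.245·0.2148 = 3.813 pbw
  SiO2: 16.34·0.6793 + 35.50·0.9950 = 46.42 pbw
  SrO: 0.9503·0.6989 = 0.6642 pbw
  B2O3: 9.245·0.4770 = 4.410 pbw
  ZnO: 9.808·0.9980 = 9.788 pbw
LOI: 16.34·0.01290 + 35.50·0.002000 + 0.9503·0.3011 + 9.808·0.002000 + 9.245·0.3082 + 12.03·0.004000 = 3.485 pbw
Resulting glass, batch − LOI: 83.87 − 3.485 = 80.39 pbw (equal to the oxide-mass sum)
percent by weight: oxide/glass ×100

Glass mass = 80.39 pbw (batch 83.87 − LOI 3.485).
Composition: Al2O3 19.02%, Na2O 4.743%, SiO2 57.75%, SrO 0.8262%, B2O3 5.486%, ZnO 12.18%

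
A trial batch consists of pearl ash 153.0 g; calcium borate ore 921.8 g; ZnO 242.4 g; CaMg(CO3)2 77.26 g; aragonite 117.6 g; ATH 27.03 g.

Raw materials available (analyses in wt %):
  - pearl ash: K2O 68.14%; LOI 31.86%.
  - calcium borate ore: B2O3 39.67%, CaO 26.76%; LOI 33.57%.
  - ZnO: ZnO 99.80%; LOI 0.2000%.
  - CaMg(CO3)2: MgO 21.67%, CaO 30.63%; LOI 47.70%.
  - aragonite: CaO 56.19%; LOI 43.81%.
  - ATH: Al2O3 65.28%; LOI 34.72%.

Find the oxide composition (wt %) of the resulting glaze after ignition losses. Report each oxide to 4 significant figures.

In-progress results are displayed (rounded to four significant figures) at each printed step — every computation holds full float precision end to end; each reported result is rounded exactly once. All derived quantities (the six compositions, LOI, the yield, net glass mass, totals) are recomputed in full precision starting from the weights for 1083 g of glass, as quoted within question or answer.
Oxide-by-oxide delivered mass:
  MgO: 77.26·0.2167 = 16.74 g
  ZnO: 242.4·0.9980 = 241.9 g
  K2O: 153.0·0.6814 = 104.3 g
  B2O3: 921.8·0.3967 = 365.7 g
  Al2O3: 27.03·0.6528 = 17.65 g
  CaO: 921.8·0.2676 + 77.26·0.3063 + 117.6·0.5619 = 336.4 g
LOI: 153.0·0.3186 + 921.8·0.3357 + 242.4·0.002000 + 77.26·0.4770 + 117.6·0.4381 + 27.03·0.3472 = 456.4 g
Glass = total batch minus LOI = 1539 − 456.4 = 1083 g (the oxide masses sum to this)
percent share: oxide ÷ glass, ×100

Glass mass = 1083 g (batch 1539 − LOI 456.4).
Composition: MgO 1.546%, ZnO 22.34%, K2O 9.630%, B2O3 33.78%, Al2O3 1.630%, CaO 31.07%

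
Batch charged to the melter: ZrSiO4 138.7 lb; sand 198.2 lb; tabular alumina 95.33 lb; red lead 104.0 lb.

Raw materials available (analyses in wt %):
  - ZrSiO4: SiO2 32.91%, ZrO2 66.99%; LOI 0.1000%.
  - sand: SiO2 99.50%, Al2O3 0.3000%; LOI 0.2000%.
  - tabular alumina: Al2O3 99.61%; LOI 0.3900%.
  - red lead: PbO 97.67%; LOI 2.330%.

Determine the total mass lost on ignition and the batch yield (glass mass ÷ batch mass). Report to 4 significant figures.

Values along the way appear, rounded to 4 significant digits, as written. Each numeric step maintains full float precision from first step to last — exactly one rounding is applied to each reported number; all derived quantities are rebuilt using the weight values on 532.9 lb of glass at full precision (the yield, net glass mass, ignition loss, the totals, the four compositions) as written in the problem or the answer.
Per-material ignition loss:
  ZrSiO4: 138.7 × 0.001000 = 0.1387 lb
  sand: 198.2 × 0.002000 = 0.3964 lb
  tabular alumina: 95.33 × 0.003900 = 0.3718 lb
  red lead: 104.0 × 0.02330 = 2.423 lb
Total LOI = 3.330 lb
Glass = batch − LOI = 536.2 − 3.330 = 532.9 lb

LOI loss = 3.330 lb; glass = 532.9 lb; yield = 99.38%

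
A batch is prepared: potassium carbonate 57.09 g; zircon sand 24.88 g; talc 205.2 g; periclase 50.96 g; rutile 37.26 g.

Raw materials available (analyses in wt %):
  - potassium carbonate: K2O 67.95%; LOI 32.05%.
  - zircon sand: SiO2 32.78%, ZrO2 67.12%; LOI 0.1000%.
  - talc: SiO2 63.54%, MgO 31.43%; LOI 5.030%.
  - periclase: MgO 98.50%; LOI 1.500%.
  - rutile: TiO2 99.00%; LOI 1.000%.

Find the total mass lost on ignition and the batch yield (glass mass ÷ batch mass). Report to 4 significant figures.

The whole derivation holds full float precision through every step; intermediates are printed, rounded to four significant figures, on the page — each reported figure includes exactly one rounding. All derived quantities are computed using the weight values per 345.6 g of glass in exact precision (five oxide percentages, the totals, yield, glass mass, LOI) precisely as stated by the problem or the answer.
Material-by-material LOI:
  potassium carbonate: 57.09 × 0.3205 = 18.30 g
  zircon sand: 24.88 × 0.001000 = 0.02488 g
  talc: 205.2 × 0.05030 = 10.32 g
  periclase: 50.96 × 0.01500 = 0.7644 g
  rutile: 37.26 × 0.01000 = 0.3726 g
Total LOI = 29.78 g
Glass = batch − LOI = 375.4 − 29.78 = 345.6 g

LOI loss = 29.78 g; glass = 345.6 g; yield = 92.07%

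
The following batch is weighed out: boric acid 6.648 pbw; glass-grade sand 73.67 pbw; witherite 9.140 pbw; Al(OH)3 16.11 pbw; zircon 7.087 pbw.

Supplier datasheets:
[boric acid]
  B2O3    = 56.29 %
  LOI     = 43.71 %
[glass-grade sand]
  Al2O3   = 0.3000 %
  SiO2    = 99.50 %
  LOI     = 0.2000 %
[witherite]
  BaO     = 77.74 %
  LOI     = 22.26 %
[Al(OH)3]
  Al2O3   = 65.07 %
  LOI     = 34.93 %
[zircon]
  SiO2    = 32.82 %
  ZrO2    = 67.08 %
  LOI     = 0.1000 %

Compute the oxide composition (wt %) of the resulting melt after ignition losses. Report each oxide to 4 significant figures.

Values along the way are displayed, with 4-significant-figure rounding, within the worked lines — all internal work maintains full precision all the way through; exactly one rounding is applied to every reported figure. Derived quantities (the yield, ignition loss, totals, five oxide percentages, glass mass) are recomputed at full float precision from the weighed amounts for 101.9 pbw of glass, as given in the question or the answer.
Mass of each oxide from the mix:
  BaO: 9.140·0.7774 = 7.105 pbw
  Al2O3: 73.67·0.003000 + 16.11·0.6507 = 10.70 pbw
  SiO2: 73.67·0.9950 + 7.087·0.3282 = 75.63 pbw
  B2O3: 6.648·0.5629 = 3.742 pbw
  ZrO2: 7.087·0.6708 = 4.754 pbw
LOI: 6.648·0.4371 + 73.67·0.002000 + 9.140·0.2226 + 16.11·0.3493 + 7.087·0.001000 = 10.72 pbw
Glass = total batch minus LOI = 112.7 − 10.72 = 101.9 pbw (consistent with Σ oxide mass)
wt % = 100 × oxide mass / glass mass

Glass mass = 101.9 pbw (batch 112.7 − LOI 10.72).
Composition: BaO 6.971%, Al2O3 10.50%, SiO2 74.19%, B2O3 3.671%, ZrO2 4.664%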